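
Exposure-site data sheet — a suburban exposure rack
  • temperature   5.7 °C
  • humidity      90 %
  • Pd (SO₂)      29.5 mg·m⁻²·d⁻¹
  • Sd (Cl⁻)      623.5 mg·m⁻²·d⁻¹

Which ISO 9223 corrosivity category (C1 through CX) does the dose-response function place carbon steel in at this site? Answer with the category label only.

C5

carbon steel: f(T) = +0.150·(T−10) [T≤10 °C] = -0.6450
  sulphur-dioxide contribution → 32.65 μm/a
  chloride contribution → 135 μm/a
  ⇒ r_corr(carbon steel) = 167.6 μm/a
ISO 9223 Table 2 (carbon steel): 80 < 168 ≤ 200 μm/a ⇒ C5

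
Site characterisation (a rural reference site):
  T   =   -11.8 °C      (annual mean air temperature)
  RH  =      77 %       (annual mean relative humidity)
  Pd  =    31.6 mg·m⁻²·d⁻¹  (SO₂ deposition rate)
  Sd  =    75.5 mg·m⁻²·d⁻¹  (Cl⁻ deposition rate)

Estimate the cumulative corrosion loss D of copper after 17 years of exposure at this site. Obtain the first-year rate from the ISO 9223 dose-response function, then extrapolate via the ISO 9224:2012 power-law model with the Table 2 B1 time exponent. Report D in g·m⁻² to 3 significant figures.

copper: T≤10 °C ⇒ hinge +0.126·(-11.8−10) = -2.7468
  SO₂ term: 0.0053·31.6^0.26·exp(0.059·77-2.7468) = 0.07839
  Cl⁻ term: 0.01025·75.5^0.27·exp(0.036·77+0.049·-11.8) = 0.2955
  r_corr = 0.07839 + 0.2955 = 0.3739 μm/a
ISO 9224: D(t) = r_corr · t^b with b = 0.667 (copper, B1)
  D(17) = 0.3739 × 17^0.667 = 0.3739 × 6.618 = 2.474 μm
  Mass loss = 2.474 μm × 8.96 g/cm³ = 22.17 g·m⁻²

D(17) = 22.2 g·m⁻²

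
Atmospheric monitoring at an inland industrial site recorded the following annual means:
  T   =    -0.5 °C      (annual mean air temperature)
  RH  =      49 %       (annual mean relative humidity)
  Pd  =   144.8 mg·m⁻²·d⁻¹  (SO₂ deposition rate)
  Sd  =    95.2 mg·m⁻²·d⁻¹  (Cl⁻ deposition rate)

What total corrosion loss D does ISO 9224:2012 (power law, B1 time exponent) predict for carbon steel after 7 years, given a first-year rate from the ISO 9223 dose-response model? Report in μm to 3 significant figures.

carbon steel: f(T) = +0.150·(T−10) [T≤10 °C] = -1.5750
  SO₂ term: 1.77·144.8^0.52·exp(0.02·49-1.5750) = 12.98
  Cl⁻ term: 0.102·95.2^0.62·exp(0.033·49+0.04·-0.5) = 8.49
  sum: 12.98 + 8.49 → r_corr = 21.47 μm/a
Power-law: D(7) = r_corr · 7^0.523
  D(7) = 21.47 × 7^0.523 = 21.47 × 2.767 = 59.4 μm

D(7) = 59.4 μm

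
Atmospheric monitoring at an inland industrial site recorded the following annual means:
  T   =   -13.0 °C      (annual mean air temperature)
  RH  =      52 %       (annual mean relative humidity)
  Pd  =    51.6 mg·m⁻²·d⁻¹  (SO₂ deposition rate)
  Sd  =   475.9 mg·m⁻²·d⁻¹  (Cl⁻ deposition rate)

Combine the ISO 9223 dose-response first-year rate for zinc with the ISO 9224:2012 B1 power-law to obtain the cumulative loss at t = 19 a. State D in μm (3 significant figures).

D(19) = 6.89 μm

zinc: f(T) = +0.038·(T−10) [T≤10 °C] = -0.8740
  Pd branch = 0.0129·Pd^0.44·e^(0.046·RH+f) = 0.3337 μm/a
  Sd branch = 0.0175·Sd^0.57·e^(0.008·RH+0.085·T) = 0.2951 μm/a
  r_corr = 0.3337 + 0.2951 = 0.6289 μm/a
Power-law: D(19) = r_corr · 19^0.813
  D(19) = 0.6289 × 19^0.813 = 0.6289 × 10.96 = 6.889 μm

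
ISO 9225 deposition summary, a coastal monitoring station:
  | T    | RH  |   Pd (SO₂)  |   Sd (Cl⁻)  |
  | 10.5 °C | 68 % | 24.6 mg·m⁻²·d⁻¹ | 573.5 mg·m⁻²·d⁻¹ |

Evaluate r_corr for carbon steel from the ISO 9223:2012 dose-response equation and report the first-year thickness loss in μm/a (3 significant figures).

r_corr = 111 μm/a

carbon steel: f(T) = -0.054·(T−10) [T>10 °C] = -0.0270
  Pd branch = 1.77·Pd^0.52·e^(0.02·RH+f) = 35.5 μm/a
  Cl⁻ term: 0.102·573.5^0.62·exp(0.033·68+0.04·10.5) = 75.14
  r_corr = 35.5 + 75.14 = 110.6 μm/a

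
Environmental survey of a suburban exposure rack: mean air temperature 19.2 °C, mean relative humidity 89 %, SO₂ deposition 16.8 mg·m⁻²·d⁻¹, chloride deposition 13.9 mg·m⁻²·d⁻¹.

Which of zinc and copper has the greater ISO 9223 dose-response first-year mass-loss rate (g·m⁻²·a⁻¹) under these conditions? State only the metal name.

zinc: f(T) = -0.071·(T−10) [T>10 °C] = -0.6532
  Pd branch = 0.0129·Pd^0.44·e^(0.046·RH+f) = 1.393 μm/a
  Cl⁻ term: 0.0175·13.9^0.57·exp(0.008·89+0.085·19.2) = 0.8176
  r_corr = 1.393 + 0.8176 = 2.211 μm/a
  mass loss = 2.211 μm/a × 7.14 g/cm³ = 15.79 g·m⁻²·a⁻¹
copper: temperature factor f = -0.080·(9.2) = -0.7360
  SO₂ term: 0.0053·16.8^0.26·exp(0.059·89-0.7360) = 1.009
  Cl⁻ term: 0.01025·13.9^0.27·exp(0.036·89+0.049·19.2) = 1.316
  sum: 1.009 + 1.316 → r_corr = 2.325 μm/a
  mass loss = 2.325 μm/a × 8.96 g/cm³ = 20.83 g·m⁻²·a⁻¹
Ordering by g·m⁻²·a⁻¹: copper (20.8) > zinc (15.8)

copper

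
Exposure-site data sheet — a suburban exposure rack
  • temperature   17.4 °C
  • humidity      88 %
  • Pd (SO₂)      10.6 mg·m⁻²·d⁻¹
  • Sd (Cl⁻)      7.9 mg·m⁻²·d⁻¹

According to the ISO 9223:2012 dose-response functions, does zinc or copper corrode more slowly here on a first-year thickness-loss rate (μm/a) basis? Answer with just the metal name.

zinc

zinc: temperature factor f = -0.071·(7.4) = -0.5254
  SO₂ term: 0.0129·10.6^0.44·exp(0.046·88-0.5254) = 1.235
  Sd branch = 0.0175·Sd^0.57·e^(0.008·RH+0.085·T) = 0.5044 μm/a
  r_corr = 1.235 + 0.5044 = 1.739 μm/a
copper: f(T) = -0.080·(T−10) [T>10 °C] = -0.5920
  SO₂ term: 0.0053·10.6^0.26·exp(0.059·88-0.5920) = 0.9741
  Cl⁻ term: 0.01025·7.9^0.27·exp(0.036·88+0.049·17.4) = 0.9982
  r_corr = 0.9741 + 0.9982 = 1.972 μm/a
Ordering by μm/a: copper (1.97) > zinc (1.74)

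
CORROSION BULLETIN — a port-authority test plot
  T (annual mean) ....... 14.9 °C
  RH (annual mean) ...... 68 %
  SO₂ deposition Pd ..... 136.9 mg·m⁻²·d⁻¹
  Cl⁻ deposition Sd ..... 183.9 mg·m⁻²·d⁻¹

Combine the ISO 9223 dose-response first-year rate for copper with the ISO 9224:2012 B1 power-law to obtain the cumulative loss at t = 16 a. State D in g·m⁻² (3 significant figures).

copper: temperature factor f = -0.080·(4.9) = -0.3920
  SO₂ term: 0.0053·136.9^0.26·exp(0.059·68-0.3920) = 0.711
  Cl⁻ term: 0.01025·183.9^0.27·exp(0.036·68+0.049·14.9) = 1.006
  r_corr = 0.711 + 1.006 = 1.717 μm/a
Power-law: D(16) = r_corr · 16^0.667
  D(16) = 1.717 × 16^0.667 = 1.717 × 6.355 = 10.91 μm
  Mass loss = 10.91 μm × 8.96 g/cm³ = 97.75 g·m⁻²

D(16) = 97.7 g·m⁻²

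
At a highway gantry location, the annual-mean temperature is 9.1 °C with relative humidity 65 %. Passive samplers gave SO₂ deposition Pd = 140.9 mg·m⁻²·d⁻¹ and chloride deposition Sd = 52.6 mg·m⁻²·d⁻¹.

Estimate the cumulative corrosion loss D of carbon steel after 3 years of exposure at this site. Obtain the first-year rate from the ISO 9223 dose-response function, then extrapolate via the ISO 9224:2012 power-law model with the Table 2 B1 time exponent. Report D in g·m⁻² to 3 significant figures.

carbon steel: T≤10 °C ⇒ hinge +0.150·(9.1−10) = -0.1350
  Pd branch = 1.77·Pd^0.52·e^(0.02·RH+f) = 74.36 μm/a
  Cl⁻ term: 0.102·52.6^0.62·exp(0.033·65+0.04·9.1) = 14.63
  r_corr = 74.36 + 14.63 = 88.99 μm/a
Long-term exponent b (ISO 9224 Table 2, B1) = 0.523
  D(3) = 88.99 × 3^0.523 = 88.99 × 1.776 = 158.1 μm
  Mass loss = 158.1 μm × 7.85 g/cm³ = 1241 g·m⁻²

D(3) = 1.24e+03 g·m⁻²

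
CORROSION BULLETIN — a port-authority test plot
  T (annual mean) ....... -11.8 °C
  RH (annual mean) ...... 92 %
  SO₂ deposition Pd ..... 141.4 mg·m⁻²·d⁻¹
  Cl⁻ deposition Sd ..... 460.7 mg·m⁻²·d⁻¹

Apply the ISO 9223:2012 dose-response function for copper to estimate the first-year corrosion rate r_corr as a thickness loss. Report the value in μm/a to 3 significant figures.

copper: f(T) = +0.126·(T−10) [T≤10 °C] = -2.7468
  Pd branch = 0.0053·Pd^0.26·e^(0.059·RH+f) = 0.2804 μm/a
  Cl⁻ term: 0.01025·460.7^0.27·exp(0.036·92+0.049·-11.8) = 0.8263
  sum: 0.2804 + 0.8263 → r_corr = 1.107 μm/a

r_corr = 1.11 μm/a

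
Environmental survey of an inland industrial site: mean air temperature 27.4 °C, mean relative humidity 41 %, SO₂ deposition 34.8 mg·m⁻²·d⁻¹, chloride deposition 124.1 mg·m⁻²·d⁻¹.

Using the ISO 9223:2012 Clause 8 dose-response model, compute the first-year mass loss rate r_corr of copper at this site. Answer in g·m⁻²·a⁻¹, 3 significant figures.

r_corr = 5.99 g·m⁻²·a⁻¹

copper: f(T) = -0.080·(T−10) [T>10 °C] = -1.3920
  Pd branch = 0.0053·Pd^0.26·e^(0.059·RH+f) = 0.03725 μm/a
  Cl⁻ term: 0.01025·124.1^0.27·exp(0.036·41+0.049·27.4) = 0.6312
  r_corr = 0.03725 + 0.6312 = 0.6684 μm/a
Convert to mass loss: 0.6684 μm/a × 8.96 g/cm³ = 5.989 g·m⁻²·a⁻¹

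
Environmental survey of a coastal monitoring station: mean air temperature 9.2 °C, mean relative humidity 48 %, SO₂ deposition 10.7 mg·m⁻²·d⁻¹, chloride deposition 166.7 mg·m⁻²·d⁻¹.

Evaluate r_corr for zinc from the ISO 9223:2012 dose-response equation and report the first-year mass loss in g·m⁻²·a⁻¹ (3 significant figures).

zinc: f(T) = +0.038·(T−10) [T≤10 °C] = -0.0304
  SO₂ term: 0.0129·10.7^0.44·exp(0.046·48-0.0304) = 0.323
  Cl⁻ term: 0.0175·166.7^0.57·exp(0.008·48+0.085·9.2) = 1.037
  sum: 0.323 + 1.037 → r_corr = 1.36 μm/a
Convert to mass loss: 1.36 μm/a × 7.14 g/cm³ = 9.713 g·m⁻²·a⁻¹

r_corr = 9.71 g·m⁻²·a⁻¹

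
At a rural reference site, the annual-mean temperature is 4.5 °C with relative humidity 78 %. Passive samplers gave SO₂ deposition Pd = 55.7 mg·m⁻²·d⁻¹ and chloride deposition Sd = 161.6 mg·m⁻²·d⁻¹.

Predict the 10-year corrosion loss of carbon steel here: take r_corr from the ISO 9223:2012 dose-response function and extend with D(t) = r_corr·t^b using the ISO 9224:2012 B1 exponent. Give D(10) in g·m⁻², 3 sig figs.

D(10) = 1.76e+03 g·m⁻²

carbon steel: T≤10 °C ⇒ hinge +0.150·(4.5−10) = -0.8250
  sulphur-dioxide contribution → 29.86 μm/a
  chloride contribution → 37.49 μm/a
  total first-year rate 67.34 μm/a
Long-term exponent b (ISO 9224 Table 2, B1) = 0.523
  D(10) = 67.34 × 10^0.523 = 67.34 × 3.334 = 224.5 μm
  Mass loss = 224.5 μm × 7.85 g/cm³ = 1763 g·m⁻²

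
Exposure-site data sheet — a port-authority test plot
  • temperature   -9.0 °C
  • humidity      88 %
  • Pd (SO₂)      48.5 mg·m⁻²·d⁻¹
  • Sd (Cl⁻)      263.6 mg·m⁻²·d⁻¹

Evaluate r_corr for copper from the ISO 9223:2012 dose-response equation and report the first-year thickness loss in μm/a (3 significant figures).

copper: temperature factor f = +0.126·(-19.0) = -2.3940
  Pd branch = 0.0053·Pd^0.26·e^(0.059·RH+f) = 0.2386 μm/a
  Sd branch = 0.01025·Sd^0.27·e^(0.036·RH+0.049·T) = 0.7058 μm/a
  sum: 0.2386 + 0.7058 → r_corr = 0.9445 μm/a

r_corr = 0.944 μm/a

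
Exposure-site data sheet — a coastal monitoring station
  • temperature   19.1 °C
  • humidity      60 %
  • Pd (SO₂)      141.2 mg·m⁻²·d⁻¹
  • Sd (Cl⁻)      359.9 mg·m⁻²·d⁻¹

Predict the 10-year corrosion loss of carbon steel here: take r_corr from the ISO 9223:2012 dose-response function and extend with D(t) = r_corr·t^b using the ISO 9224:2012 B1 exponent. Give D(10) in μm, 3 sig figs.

carbon steel: T>10 °C ⇒ hinge -0.054·(19.1−10) = -0.4914
  SO₂ term: 1.77·141.2^0.52·exp(0.02·60-0.4914) = 47.17
  Sd branch = 0.102·Sd^0.62·e^(0.033·RH+0.04·T) = 60.97 μm/a
  r_corr = 47.17 + 60.97 = 108.1 μm/a
ISO 9224: D(t) = r_corr · t^b with b = 0.523 (carbon steel, B1)
  D(10) = 108.1 × 10^0.523 = 108.1 × 3.334 = 360.6 μm

D(10) = 361 μm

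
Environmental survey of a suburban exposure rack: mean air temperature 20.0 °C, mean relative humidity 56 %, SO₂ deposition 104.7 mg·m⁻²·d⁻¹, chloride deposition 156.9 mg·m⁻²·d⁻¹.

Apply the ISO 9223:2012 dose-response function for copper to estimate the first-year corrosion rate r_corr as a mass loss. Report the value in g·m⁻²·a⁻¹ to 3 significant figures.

r_corr = 9.14 g·m⁻²·a⁻¹

copper: f(T) = -0.080·(T−10) [T>10 °C] = -0.8000
  Pd branch = 0.0053·Pd^0.26·e^(0.059·RH+f) = 0.2172 μm/a
  Sd branch = 0.01025·Sd^0.27·e^(0.036·RH+0.049·T) = 0.8029 μm/a
  r_corr = 0.2172 + 0.8029 = 1.02 μm/a
Convert to mass loss: 1.02 μm/a × 8.96 g/cm³ = 9.141 g·m⁻²·a⁻¹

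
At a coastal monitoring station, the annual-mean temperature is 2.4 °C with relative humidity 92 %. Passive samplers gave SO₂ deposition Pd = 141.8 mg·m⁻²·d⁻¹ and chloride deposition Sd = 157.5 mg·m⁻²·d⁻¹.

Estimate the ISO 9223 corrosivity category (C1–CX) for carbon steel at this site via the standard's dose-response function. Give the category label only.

C5

carbon steel: T≤10 °C ⇒ hinge +0.150·(2.4−10) = -1.1400
  SO₂ term: 1.77·141.8^0.52·exp(0.02·92-1.1400) = 46.87
  Sd branch = 0.102·Sd^0.62·e^(0.033·RH+0.04·T) = 53.84 μm/a
  r_corr = 46.87 + 53.84 = 100.7 μm/a
ISO 9223 Table 2 (carbon steel): 80 < 101 ≤ 200 μm/a ⇒ C5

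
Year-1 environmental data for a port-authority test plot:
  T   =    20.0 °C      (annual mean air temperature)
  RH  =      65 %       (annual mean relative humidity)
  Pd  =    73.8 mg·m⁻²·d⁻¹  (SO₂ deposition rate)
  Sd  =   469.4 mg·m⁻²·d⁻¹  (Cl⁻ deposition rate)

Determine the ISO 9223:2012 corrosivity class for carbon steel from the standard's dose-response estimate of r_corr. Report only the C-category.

carbon steel: T>10 °C ⇒ hinge -0.054·(20.0−10) = -0.5400
  sulphur-dioxide contribution → 35.43 μm/a
  chloride contribution → 87.89 μm/a
  total first-year rate 123.3 μm/a
ISO 9223 Table 2 (carbon steel): 80 < 123 ≤ 200 μm/a ⇒ C5

C5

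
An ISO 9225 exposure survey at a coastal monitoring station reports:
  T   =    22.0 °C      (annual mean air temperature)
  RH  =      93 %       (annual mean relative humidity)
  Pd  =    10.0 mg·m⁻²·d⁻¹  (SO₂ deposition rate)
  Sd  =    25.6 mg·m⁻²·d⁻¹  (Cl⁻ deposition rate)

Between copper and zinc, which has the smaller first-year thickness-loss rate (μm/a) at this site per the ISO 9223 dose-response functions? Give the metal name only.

copper: temperature factor f = -0.080·(12.0) = -0.9600
  SO₂ term: 0.0053·10.0^0.26·exp(0.059·93-0.9600) = 0.8919
  Cl⁻ term: 0.01025·25.6^0.27·exp(0.036·93+0.049·22.0) = 2.057
  sum: 0.8919 + 2.057 → r_corr = 2.948 μm/a
zinc: T>10 °C ⇒ hinge -0.071·(22.0−10) = -0.8520
  SO₂ term: 0.0129·10.0^0.44·exp(0.046·93-0.8520) = 1.093
  Cl⁻ term: 0.0175·25.6^0.57·exp(0.008·93+0.085·22.0) = 1.517
  r_corr = 1.093 + 1.517 = 2.61 μm/a
Ordering by μm/a: copper (2.95) > zinc (2.61)

zinc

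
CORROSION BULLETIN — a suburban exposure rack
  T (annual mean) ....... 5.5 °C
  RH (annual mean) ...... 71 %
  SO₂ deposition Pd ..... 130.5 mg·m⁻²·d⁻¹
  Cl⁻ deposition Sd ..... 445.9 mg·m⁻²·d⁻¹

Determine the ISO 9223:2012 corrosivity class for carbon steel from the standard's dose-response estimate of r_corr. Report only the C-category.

carbon steel: T≤10 °C ⇒ hinge +0.150·(5.5−10) = -0.6750
  SO₂ term: 1.77·130.5^0.52·exp(0.02·71-0.6750) = 46.95
  Cl⁻ term: 0.102·445.9^0.62·exp(0.033·71+0.04·5.5) = 58.11
  sum: 46.95 + 58.11 → r_corr = 105.1 μm/a
105 μm/a falls in (80, 200] for carbon steel → category C5

C5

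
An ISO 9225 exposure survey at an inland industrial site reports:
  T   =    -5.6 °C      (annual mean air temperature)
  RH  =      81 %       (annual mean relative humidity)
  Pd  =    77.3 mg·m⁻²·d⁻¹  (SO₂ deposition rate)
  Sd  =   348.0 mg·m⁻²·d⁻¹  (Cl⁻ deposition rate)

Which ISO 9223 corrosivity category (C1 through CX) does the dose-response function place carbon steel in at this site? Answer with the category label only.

carbon steel: f(T) = +0.150·(T−10) [T≤10 °C] = -2.3400
  sulphur-dioxide contribution → 8.263 μm/a
  chloride contribution → 44.46 μm/a
  ⇒ r_corr(carbon steel) = 52.72 μm/a
Category bounds: 50…80 μm/a bracket r_corr ⇒ C4

C4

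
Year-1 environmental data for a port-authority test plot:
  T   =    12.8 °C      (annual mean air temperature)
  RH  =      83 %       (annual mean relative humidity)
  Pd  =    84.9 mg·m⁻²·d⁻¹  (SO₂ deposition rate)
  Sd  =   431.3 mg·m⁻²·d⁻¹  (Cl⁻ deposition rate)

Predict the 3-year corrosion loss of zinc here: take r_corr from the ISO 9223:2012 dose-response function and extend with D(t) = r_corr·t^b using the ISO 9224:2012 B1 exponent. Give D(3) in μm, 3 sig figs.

zinc: T>10 °C ⇒ hinge -0.071·(12.8−10) = -0.1988
  SO₂ term: 0.0129·84.9^0.44·exp(0.046·83-0.1988) = 3.397
  Cl⁻ term: 0.0175·431.3^0.57·exp(0.008·83+0.085·12.8) = 3.204
  r_corr = 3.397 + 3.204 = 6.601 μm/a
Long-term exponent b (ISO 9224 Table 2, B1) = 0.813
  D(3) = 6.601 × 3^0.813 = 6.601 × 2.443 = 16.13 μm

D(3) = 16.1 μm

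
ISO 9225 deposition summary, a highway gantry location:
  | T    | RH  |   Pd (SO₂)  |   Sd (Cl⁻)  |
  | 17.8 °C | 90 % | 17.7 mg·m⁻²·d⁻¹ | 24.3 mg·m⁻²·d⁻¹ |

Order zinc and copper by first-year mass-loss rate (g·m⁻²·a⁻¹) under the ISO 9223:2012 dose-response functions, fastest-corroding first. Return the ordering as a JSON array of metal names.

zinc: f(T) = -0.071·(T−10) [T>10 °C] = -0.5538
  SO₂ term: 0.0129·17.7^0.44·exp(0.046·90-0.5538) = 1.649
  Cl⁻ term: 0.0175·24.3^0.57·exp(0.008·90+0.085·17.8) = 1.006
  r_corr = 1.649 + 1.006 = 2.655 μm/a
  mass loss = 2.655 μm/a × 7.14 g/cm³ = 18.96 g·m⁻²·a⁻¹
copper: T>10 °C ⇒ hinge -0.080·(17.8−10) = -0.6240
  Pd branch = 0.0053·Pd^0.26·e^(0.059·RH+f) = 1.213 μm/a
  Sd branch = 0.01025·Sd^0.27·e^(0.036·RH+0.049·T) = 1.482 μm/a
  r_corr = 1.213 + 1.482 = 2.695 μm/a
  mass loss = 2.695 μm/a × 8.96 g/cm³ = 24.14 g·m⁻²·a⁻¹
Ordering by g·m⁻²·a⁻¹: copper (24.1) > zinc (19)

["copper", "zinc"]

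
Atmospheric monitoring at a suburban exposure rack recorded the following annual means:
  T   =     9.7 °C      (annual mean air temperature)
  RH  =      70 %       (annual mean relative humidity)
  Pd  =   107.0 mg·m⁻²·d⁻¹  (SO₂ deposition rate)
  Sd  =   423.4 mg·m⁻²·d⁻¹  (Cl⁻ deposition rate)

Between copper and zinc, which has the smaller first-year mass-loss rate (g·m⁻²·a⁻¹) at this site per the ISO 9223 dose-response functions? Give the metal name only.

copper

copper: temperature factor f = +0.126·(-0.3) = -0.0378
  SO₂ term: 0.0053·107.0^0.26·exp(0.059·70-0.0378) = 1.069
  Sd branch = 0.01025·Sd^0.27·e^(0.036·RH+0.049·T) = 1.049 μm/a
  r_corr = 1.069 + 1.049 = 2.118 μm/a
  mass loss = 2.118 μm/a × 8.96 g/cm³ = 18.98 g·m⁻²·a⁻¹
zinc: temperature factor f = +0.038·(-0.3) = -0.0114
  Pd branch = 0.0129·Pd^0.44·e^(0.046·RH+f) = 2.495 μm/a
  Sd branch = 0.0175·Sd^0.57·e^(0.008·RH+0.085·T) = 2.196 μm/a
  sum: 2.495 + 2.196 → r_corr = 4.69 μm/a
  mass loss = 4.69 μm/a × 7.14 g/cm³ = 33.49 g·m⁻²·a⁻¹
Ordering by g·m⁻²·a⁻¹: zinc (33.5) > copper (19)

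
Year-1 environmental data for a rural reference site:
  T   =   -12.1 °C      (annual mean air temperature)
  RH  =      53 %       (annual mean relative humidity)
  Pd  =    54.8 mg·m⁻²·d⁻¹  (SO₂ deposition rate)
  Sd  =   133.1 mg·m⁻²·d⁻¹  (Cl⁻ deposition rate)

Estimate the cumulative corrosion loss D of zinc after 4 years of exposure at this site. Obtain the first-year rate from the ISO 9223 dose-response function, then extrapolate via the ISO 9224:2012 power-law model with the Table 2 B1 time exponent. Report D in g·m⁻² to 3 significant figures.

zinc: T≤10 °C ⇒ hinge +0.038·(-12.1−10) = -0.8398
  Pd branch = 0.0129·Pd^0.44·e^(0.046·RH+f) = 0.3713 μm/a
  Cl⁻ term: 0.0175·133.1^0.57·exp(0.008·53+0.085·-12.1) = 0.1553
  r_corr = 0.3713 + 0.1553 = 0.5267 μm/a
Power-law: D(4) = r_corr · 4^0.813
  D(4) = 0.5267 × 4^0.813 = 0.5267 × 3.087 = 1.626 μm
  Mass loss = 1.626 μm × 7.14 g/cm³ = 11.61 g·m⁻²

D(4) = 11.6 g·m⁻²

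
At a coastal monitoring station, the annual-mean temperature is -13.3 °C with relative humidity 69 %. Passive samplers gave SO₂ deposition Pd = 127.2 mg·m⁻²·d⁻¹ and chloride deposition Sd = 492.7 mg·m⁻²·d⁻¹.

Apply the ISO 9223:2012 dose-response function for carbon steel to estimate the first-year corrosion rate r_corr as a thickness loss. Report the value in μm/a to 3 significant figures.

carbon steel: temperature factor f = +0.150·(-23.3) = -3.4950
  sulphur-dioxide contribution → 2.653 μm/a
  chloride contribution → 27.28 μm/a
  ⇒ r_corr(carbon steel) = 29.93 μm/a

r_corr = 29.9 μm/a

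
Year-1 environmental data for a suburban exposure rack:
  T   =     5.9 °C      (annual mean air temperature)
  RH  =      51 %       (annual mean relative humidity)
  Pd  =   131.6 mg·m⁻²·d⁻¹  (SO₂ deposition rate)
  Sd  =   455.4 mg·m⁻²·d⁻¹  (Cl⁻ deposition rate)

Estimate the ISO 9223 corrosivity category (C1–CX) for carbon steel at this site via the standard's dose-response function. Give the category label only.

carbon steel: temperature factor f = +0.150·(-4.1) = -0.6150
  sulphur-dioxide contribution → 33.56 μm/a
  chloride contribution → 30.92 μm/a
  ⇒ r_corr(carbon steel) = 64.48 μm/a
Category bounds: 50…80 μm/a bracket r_corr ⇒ C4

C4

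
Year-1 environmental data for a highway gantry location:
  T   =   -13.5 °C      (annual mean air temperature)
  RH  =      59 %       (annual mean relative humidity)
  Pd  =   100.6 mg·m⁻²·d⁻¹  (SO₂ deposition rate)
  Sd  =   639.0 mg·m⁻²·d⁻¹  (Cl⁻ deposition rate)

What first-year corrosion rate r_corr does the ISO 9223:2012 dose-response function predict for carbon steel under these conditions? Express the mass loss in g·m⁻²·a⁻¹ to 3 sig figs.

r_corr = 194 g·m⁻²·a⁻¹

carbon steel: temperature factor f = +0.150·(-23.5) = -3.5250
  sulphur-dioxide contribution → 1.866 μm/a
  chloride contribution → 22.86 μm/a
  ⇒ r_corr(carbon steel) = 24.73 μm/a
Convert to mass loss: 24.73 μm/a × 7.85 g/cm³ = 194.1 g·m⁻²·a⁻¹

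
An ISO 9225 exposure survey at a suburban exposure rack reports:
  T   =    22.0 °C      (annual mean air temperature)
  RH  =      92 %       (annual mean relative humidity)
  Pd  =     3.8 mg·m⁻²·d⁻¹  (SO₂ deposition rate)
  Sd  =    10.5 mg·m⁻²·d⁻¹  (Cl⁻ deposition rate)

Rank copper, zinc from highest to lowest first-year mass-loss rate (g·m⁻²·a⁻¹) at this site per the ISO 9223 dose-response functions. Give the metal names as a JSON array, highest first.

copper: temperature factor f = -0.080·(12.0) = -0.9600
  SO₂ term: 0.0053·3.8^0.26·exp(0.059·92-0.9600) = 0.6538
  Sd branch = 0.01025·Sd^0.27·e^(0.036·RH+0.049·T) = 1.56 μm/a
  r_corr = 0.6538 + 1.56 = 2.213 μm/a
  mass loss = 2.213 μm/a × 8.96 g/cm³ = 19.83 g·m⁻²·a⁻¹
zinc: temperature factor f = -0.071·(12.0) = -0.8520
  SO₂ term: 0.0129·3.8^0.44·exp(0.046·92-0.8520) = 0.6817
  Cl⁻ term: 0.0175·10.5^0.57·exp(0.008·92+0.085·22.0) = 0.9055
  sum: 0.6817 + 0.9055 → r_corr = 1.587 μm/a
  mass loss = 1.587 μm/a × 7.14 g/cm³ = 11.33 g·m⁻²·a⁻¹
Ordering by g·m⁻²·a⁻¹: copper (19.8) > zinc (11.3)

["copper", "zinc"]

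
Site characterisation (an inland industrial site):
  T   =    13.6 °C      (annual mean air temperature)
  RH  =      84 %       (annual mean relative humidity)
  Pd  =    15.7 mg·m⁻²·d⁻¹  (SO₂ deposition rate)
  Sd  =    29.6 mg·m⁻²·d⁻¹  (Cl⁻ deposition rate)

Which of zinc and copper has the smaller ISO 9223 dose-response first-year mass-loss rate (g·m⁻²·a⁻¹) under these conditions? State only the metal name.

zinc: f(T) = -0.071·(T−10) [T>10 °C] = -0.2556
  sulphur-dioxide contribution → 1.599 μm/a
  chloride contribution → 0.7509 μm/a
  ⇒ r_corr(zinc) = 2.35 μm/a
  mass loss = 2.35 μm/a × 7.14 g/cm³ = 16.78 g·m⁻²·a⁻¹
copper: T>10 °C ⇒ hinge -0.080·(13.6−10) = -0.2880
  sulphur-dioxide contribution → 1.155 μm/a
  chloride contribution → 1.025 μm/a
  ⇒ r_corr(copper) = 2.18 μm/a
  mass loss = 2.18 μm/a × 8.96 g/cm³ = 19.53 g·m⁻²·a⁻¹
Ordering by g·m⁻²·a⁻¹: copper (19.5) > zinc (16.8)

zinc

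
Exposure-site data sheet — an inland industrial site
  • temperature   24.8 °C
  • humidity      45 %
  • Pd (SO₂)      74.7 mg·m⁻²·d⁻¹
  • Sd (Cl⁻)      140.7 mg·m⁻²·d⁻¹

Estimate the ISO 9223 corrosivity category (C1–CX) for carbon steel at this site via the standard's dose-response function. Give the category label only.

carbon steel: T>10 °C ⇒ hinge -0.054·(24.8−10) = -0.7992
  sulphur-dioxide contribution → 18.44 μm/a
  chloride contribution → 26.08 μm/a
  ⇒ r_corr(carbon steel) = 44.52 μm/a
44.5 μm/a falls in (25, 50] for carbon steel → category C3

C3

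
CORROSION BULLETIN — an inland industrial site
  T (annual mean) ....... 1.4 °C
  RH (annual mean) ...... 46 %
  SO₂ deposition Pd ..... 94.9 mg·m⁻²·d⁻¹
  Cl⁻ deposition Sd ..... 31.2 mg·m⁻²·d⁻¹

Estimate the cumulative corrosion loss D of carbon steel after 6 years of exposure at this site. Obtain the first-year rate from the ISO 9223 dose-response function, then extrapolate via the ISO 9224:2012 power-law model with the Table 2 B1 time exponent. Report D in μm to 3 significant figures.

carbon steel: T≤10 °C ⇒ hinge +0.150·(1.4−10) = -1.2900
  sulphur-dioxide contribution → 13.05 μm/a
  chloride contribution → 4.155 μm/a
  total first-year rate 17.2 μm/a
Long-term exponent b (ISO 9224 Table 2, B1) = 0.523
  D(6) = 17.2 × 6^0.523 = 17.2 × 2.553 = 43.9 μm

D(6) = 43.9 μm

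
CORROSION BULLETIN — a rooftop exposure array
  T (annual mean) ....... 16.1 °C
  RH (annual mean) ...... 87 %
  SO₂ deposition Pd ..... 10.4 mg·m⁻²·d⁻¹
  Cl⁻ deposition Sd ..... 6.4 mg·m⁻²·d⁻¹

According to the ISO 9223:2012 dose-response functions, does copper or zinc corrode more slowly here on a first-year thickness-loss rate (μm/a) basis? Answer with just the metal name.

copper: f(T) = -0.080·(T−10) [T>10 °C] = -0.4880
  Pd branch = 0.0053·Pd^0.26·e^(0.059·RH+f) = 1.014 μm/a
  Sd branch = 0.01025·Sd^0.27·e^(0.036·RH+0.049·T) = 0.8535 μm/a
  r_corr = 1.014 + 0.8535 = 1.867 μm/a
zinc: temperature factor f = -0.071·(6.1) = -0.4331
  SO₂ term: 0.0129·10.4^0.44·exp(0.046·87-0.4331) = 1.282
  Cl⁻ term: 0.0175·6.4^0.57·exp(0.008·87+0.085·16.1) = 0.3973
  r_corr = 1.282 + 0.3973 = 1.68 μm/a
Ordering by μm/a: copper (1.87) > zinc (1.68)

zinc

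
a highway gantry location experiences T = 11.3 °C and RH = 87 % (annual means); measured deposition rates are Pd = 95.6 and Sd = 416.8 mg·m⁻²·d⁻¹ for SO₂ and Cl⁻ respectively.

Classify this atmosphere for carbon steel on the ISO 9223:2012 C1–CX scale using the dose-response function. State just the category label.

carbon steel: f(T) = -0.054·(T−10) [T>10 °C] = -0.0702
  sulphur-dioxide contribution → 100.7 μm/a
  chloride contribution → 119.2 μm/a
  ⇒ r_corr(carbon steel) = 219.8 μm/a
220 μm/a falls in (200, 700] for carbon steel → category CX

CX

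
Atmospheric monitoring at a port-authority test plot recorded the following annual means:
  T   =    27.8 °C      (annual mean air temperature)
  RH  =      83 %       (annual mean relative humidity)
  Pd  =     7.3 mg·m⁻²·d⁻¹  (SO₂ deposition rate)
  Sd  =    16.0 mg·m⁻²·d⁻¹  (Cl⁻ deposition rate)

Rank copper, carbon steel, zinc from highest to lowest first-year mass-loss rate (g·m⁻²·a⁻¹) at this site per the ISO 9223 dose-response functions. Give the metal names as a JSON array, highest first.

copper: T>10 °C ⇒ hinge -0.080·(27.8−10) = -1.4240
  sulphur-dioxide contribution → 0.2864 μm/a
  chloride contribution → 1.679 μm/a
  total first-year rate 1.966 μm/a
  mass loss = 1.966 μm/a × 8.96 g/cm³ = 17.61 g·m⁻²·a⁻¹
carbon steel: T>10 °C ⇒ hinge -0.054·(27.8−10) = -0.9612
  sulphur-dioxide contribution → 10.01 μm/a
  chloride contribution → 26.77 μm/a
  total first-year rate 36.78 μm/a
  mass loss = 36.78 μm/a × 7.85 g/cm³ = 288.7 g·m⁻²·a⁻¹
zinc: f(T) = -0.071·(T−10) [T>10 °C] = -1.2638
  sulphur-dioxide contribution → 0.3979 μm/a
  chloride contribution → 1.754 μm/a
  total first-year rate 2.152 μm/a
  mass loss = 2.152 μm/a × 7.14 g/cm³ = 15.36 g·m⁻²·a⁻¹
Ordering by g·m⁻²·a⁻¹: carbon steel (289) > copper (17.6) > zinc (15.4)

["carbon steel", "copper", "zinc"]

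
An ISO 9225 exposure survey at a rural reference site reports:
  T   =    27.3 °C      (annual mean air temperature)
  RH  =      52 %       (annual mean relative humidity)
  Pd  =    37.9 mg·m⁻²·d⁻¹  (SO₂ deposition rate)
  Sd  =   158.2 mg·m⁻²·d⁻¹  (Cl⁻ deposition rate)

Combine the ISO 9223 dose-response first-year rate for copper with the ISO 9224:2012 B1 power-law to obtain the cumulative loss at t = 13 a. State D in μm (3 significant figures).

D(13) = 5.92 μm

copper: T>10 °C ⇒ hinge -0.080·(27.3−10) = -1.3840
  SO₂ term: 0.0053·37.9^0.26·exp(0.059·52-1.3840) = 0.07346
  Sd branch = 0.01025·Sd^0.27·e^(0.036·RH+0.049·T) = 0.9965 μm/a
  sum: 0.07346 + 0.9965 → r_corr = 1.07 μm/a
ISO 9224: D(t) = r_corr · t^b with b = 0.667 (copper, B1)
  D(13) = 1.07 × 13^0.667 = 1.07 × 5.534 = 5.92 μm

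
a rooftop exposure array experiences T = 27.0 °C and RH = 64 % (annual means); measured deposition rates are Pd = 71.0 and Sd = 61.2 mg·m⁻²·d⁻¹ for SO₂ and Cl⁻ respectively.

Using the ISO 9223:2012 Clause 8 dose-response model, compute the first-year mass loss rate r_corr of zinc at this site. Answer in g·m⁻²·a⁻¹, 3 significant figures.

r_corr = 25.0 g·m⁻²·a⁻¹

zinc: temperature factor f = -0.071·(17.0) = -1.2070
  Pd branch = 0.0129·Pd^0.44·e^(0.046·RH+f) = 0.4781 μm/a
  Sd branch = 0.0175·Sd^0.57·e^(0.008·RH+0.085·T) = 3.024 μm/a
  r_corr = 0.4781 + 3.024 = 3.502 μm/a
Convert to mass loss: 3.502 μm/a × 7.14 g/cm³ = 25 g·m⁻²·a⁻¹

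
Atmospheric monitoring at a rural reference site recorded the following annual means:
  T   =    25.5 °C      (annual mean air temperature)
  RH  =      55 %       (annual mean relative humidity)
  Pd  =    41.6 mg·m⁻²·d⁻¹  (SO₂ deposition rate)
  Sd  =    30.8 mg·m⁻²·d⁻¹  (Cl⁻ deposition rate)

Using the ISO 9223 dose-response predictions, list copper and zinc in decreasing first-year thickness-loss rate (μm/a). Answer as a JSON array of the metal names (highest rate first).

["zinc", "copper"]

copper: f(T) = -0.080·(T−10) [T>10 °C] = -1.2400
  SO₂ term: 0.0053·41.6^0.26·exp(0.059·55-1.2400) = 0.1038
  Cl⁻ term: 0.01025·30.8^0.27·exp(0.036·55+0.049·25.5) = 0.6534
  r_corr = 0.1038 + 0.6534 = 0.7572 μm/a
zinc: f(T) = -0.071·(T−10) [T>10 °C] = -1.1005
  SO₂ term: 0.0129·41.6^0.44·exp(0.046·55-1.1005) = 0.2779
  Sd branch = 0.0175·Sd^0.57·e^(0.008·RH+0.085·T) = 1.675 μm/a
  sum: 0.2779 + 1.675 → r_corr = 1.953 μm/a
Ordering by μm/a: zinc (1.95) > copper (0.757)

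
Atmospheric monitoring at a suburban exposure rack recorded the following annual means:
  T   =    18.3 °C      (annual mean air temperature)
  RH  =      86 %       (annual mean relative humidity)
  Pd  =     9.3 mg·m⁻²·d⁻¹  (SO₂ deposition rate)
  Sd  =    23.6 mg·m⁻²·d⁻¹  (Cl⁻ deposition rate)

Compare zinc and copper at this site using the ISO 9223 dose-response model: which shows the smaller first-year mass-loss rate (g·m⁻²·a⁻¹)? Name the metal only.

zinc

zinc: temperature factor f = -0.071·(8.3) = -0.5893
  sulphur-dioxide contribution → 0.9974 μm/a
  chloride contribution → 0.9999 μm/a
  total first-year rate 1.997 μm/a
  mass loss = 1.997 μm/a × 7.14 g/cm³ = 14.26 g·m⁻²·a⁻¹
copper: T>10 °C ⇒ hinge -0.080·(18.3−10) = -0.6640
  sulphur-dioxide contribution → 0.7786 μm/a
  chloride contribution → 1.304 μm/a
  total first-year rate 2.083 μm/a
  mass loss = 2.083 μm/a × 8.96 g/cm³ = 18.66 g·m⁻²·a⁻¹
Ordering by g·m⁻²·a⁻¹: copper (18.7) > zinc (14.3)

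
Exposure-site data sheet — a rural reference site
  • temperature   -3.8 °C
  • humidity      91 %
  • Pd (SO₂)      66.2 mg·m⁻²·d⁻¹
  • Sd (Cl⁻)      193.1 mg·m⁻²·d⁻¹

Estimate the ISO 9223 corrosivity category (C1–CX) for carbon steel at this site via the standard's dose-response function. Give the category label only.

C4

carbon steel: temperature factor f = +0.150·(-13.8) = -2.0700
  sulphur-dioxide contribution → 12.2 μm/a
  chloride contribution → 46.13 μm/a
  total first-year rate 58.32 μm/a
58.3 μm/a falls in (50, 80] for carbon steel → category C4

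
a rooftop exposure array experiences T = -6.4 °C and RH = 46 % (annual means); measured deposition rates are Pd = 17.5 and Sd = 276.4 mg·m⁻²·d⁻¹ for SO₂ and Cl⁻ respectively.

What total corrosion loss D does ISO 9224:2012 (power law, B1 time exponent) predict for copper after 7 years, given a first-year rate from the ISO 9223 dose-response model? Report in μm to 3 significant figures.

copper: T≤10 °C ⇒ hinge +0.126·(-6.4−10) = -2.0664
  sulphur-dioxide contribution → 0.02132 μm/a
  chloride contribution → 0.179 μm/a
  total first-year rate 0.2004 μm/a
Power-law: D(7) = r_corr · 7^0.667
  D(7) = 0.2004 × 7^0.667 = 0.2004 × 3.662 = 0.7336 μm

D(7) = 0.734 μm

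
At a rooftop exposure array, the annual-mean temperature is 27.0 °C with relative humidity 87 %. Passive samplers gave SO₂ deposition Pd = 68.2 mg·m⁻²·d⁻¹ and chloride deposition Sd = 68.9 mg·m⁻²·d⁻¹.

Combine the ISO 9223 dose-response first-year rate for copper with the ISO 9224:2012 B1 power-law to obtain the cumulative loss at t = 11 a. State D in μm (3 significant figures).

copper: f(T) = -0.080·(T−10) [T>10 °C] = -1.3600
  Pd branch = 0.0053·Pd^0.26·e^(0.059·RH+f) = 0.6913 μm/a
  Cl⁻ term: 0.01025·68.9^0.27·exp(0.036·87+0.049·27.0) = 2.766
  sum: 0.6913 + 2.766 → r_corr = 3.457 μm/a
Long-term exponent b (ISO 9224 Table 2, B1) = 0.667
  D(11) = 3.457 × 11^0.667 = 3.457 × 4.95 = 17.11 μm

D(11) = 17.1 μm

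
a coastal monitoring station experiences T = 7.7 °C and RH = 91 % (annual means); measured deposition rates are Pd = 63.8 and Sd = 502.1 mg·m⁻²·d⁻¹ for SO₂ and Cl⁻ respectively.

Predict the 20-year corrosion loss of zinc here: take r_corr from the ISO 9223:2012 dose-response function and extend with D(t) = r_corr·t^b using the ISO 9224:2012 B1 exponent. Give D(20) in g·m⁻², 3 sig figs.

D(20) = 592 g·m⁻²

zinc: temperature factor f = +0.038·(-2.3) = -0.0874
  Pd branch = 0.0129·Pd^0.44·e^(0.046·RH+f) = 4.838 μm/a
  Sd branch = 0.0175·Sd^0.57·e^(0.008·RH+0.085·T) = 2.415 μm/a
  sum: 4.838 + 2.415 → r_corr = 7.253 μm/a
Power-law: D(20) = r_corr · 20^0.813
  D(20) = 7.253 × 20^0.813 = 7.253 × 11.42 = 82.85 μm
  Mass loss = 82.85 μm × 7.14 g/cm³ = 591.5 g·m⁻²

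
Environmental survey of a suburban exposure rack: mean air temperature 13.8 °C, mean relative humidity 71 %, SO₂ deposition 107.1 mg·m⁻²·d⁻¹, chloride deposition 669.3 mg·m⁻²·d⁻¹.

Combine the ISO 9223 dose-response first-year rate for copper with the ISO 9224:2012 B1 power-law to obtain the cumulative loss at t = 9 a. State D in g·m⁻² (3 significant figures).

D(9) = 92.1 g·m⁻²

copper: temperature factor f = -0.080·(3.8) = -0.3040
  SO₂ term: 0.0053·107.1^0.26·exp(0.059·71-0.3040) = 0.8695
  Sd branch = 0.01025·Sd^0.27·e^(0.036·RH+0.049·T) = 1.504 μm/a
  sum: 0.8695 + 1.504 → r_corr = 2.374 μm/a
Long-term exponent b (ISO 9224 Table 2, B1) = 0.667
  D(9) = 2.374 × 9^0.667 = 2.374 × 4.33 = 10.28 μm
  Mass loss = 10.28 μm × 8.96 g/cm³ = 92.1 g·m⁻²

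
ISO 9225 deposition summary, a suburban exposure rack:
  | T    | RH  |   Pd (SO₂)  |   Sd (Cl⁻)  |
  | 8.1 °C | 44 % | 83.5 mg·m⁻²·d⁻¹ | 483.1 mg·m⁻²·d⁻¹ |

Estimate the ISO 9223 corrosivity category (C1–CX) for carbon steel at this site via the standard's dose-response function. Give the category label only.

carbon steel: f(T) = +0.150·(T−10) [T≤10 °C] = -0.2850
  SO₂ term: 1.77·83.5^0.52·exp(0.02·44-0.2850) = 32.04
  Sd branch = 0.102·Sd^0.62·e^(0.033·RH+0.04·T) = 27.8 μm/a
  sum: 32.04 + 27.8 → r_corr = 59.84 μm/a
Category bounds: 50…80 μm/a bracket r_corr ⇒ C4

C4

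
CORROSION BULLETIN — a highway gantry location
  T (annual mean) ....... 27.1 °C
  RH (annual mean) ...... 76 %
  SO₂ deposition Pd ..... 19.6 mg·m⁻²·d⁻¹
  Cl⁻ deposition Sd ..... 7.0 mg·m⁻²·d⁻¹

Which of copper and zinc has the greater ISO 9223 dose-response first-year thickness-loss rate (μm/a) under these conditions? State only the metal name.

copper: f(T) = -0.080·(T−10) [T>10 °C] = -1.3680
  sulphur-dioxide contribution → 0.2591 μm/a
  chloride contribution → 1.009 μm/a
  total first-year rate 1.268 μm/a
zinc: f(T) = -0.071·(T−10) [T>10 °C] = -1.2141
  sulphur-dioxide contribution → 0.4679 μm/a
  chloride contribution → 0.9754 μm/a
  total first-year rate 1.443 μm/a
Ordering by μm/a: zinc (1.44) > copper (1.27)

zinc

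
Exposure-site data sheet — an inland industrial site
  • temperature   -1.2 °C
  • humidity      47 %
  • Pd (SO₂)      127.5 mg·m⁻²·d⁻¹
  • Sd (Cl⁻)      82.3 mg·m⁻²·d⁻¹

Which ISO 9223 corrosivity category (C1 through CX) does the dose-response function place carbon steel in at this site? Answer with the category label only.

C2

carbon steel: f(T) = +0.150·(T−10) [T≤10 °C] = -1.6800
  sulphur-dioxide contribution → 10.51 μm/a
  chloride contribution → 7.061 μm/a
  ⇒ r_corr(carbon steel) = 17.57 μm/a
Category bounds: 1.3…25 μm/a bracket r_corr ⇒ C2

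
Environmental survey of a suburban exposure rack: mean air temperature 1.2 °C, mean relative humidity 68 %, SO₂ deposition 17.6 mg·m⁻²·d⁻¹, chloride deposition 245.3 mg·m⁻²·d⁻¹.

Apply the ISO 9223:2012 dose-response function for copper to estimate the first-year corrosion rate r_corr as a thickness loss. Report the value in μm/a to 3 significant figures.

r_corr = 0.759 μm/a

copper: f(T) = +0.126·(T−10) [T≤10 °C] = -1.1088
  SO₂ term: 0.0053·17.6^0.26·exp(0.059·68-1.1088) = 0.2037
  Cl⁻ term: 0.01025·245.3^0.27·exp(0.036·68+0.049·1.2) = 0.5554
  sum: 0.2037 + 0.5554 → r_corr = 0.7591 μm/a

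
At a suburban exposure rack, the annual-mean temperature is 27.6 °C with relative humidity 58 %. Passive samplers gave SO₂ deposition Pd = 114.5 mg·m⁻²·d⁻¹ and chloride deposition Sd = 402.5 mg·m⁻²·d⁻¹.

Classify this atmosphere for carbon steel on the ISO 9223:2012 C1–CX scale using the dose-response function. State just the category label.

C5

carbon steel: temperature factor f = -0.054·(17.6) = -0.9504
  sulphur-dioxide contribution → 25.68 μm/a
  chloride contribution → 85.95 μm/a
  total first-year rate 111.6 μm/a
Category bounds: 80…200 μm/a bracket r_corr ⇒ C5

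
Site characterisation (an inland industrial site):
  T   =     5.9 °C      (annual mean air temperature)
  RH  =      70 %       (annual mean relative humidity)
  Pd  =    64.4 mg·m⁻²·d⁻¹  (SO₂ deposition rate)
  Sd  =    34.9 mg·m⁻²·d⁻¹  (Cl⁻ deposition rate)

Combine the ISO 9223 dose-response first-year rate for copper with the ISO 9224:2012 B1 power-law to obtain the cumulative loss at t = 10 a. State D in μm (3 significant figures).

D(10) = 4.76 μm

copper: temperature factor f = +0.126·(-4.1) = -0.5166
  SO₂ term: 0.0053·64.4^0.26·exp(0.059·70-0.5166) = 0.5806
  Cl⁻ term: 0.01025·34.9^0.27·exp(0.036·70+0.049·5.9) = 0.4439
  sum: 0.5806 + 0.4439 → r_corr = 1.024 μm/a
Power-law: D(10) = r_corr · 10^0.667
  D(10) = 1.024 × 10^0.667 = 1.024 × 4.645 = 4.759 μm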